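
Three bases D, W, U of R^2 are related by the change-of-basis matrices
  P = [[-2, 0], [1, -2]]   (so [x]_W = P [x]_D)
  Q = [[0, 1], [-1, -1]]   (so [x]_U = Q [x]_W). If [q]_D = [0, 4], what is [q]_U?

[-8, 8]

First [q]_W = P [q]_D = [0, -8].
Then [q]_U = Q [q]_W = [-8, 8].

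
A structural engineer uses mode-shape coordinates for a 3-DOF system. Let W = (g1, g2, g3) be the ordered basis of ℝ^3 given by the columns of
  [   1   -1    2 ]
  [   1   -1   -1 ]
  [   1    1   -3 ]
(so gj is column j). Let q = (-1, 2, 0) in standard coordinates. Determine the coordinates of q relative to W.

Write q = c_1 g1 + ... + c_3 g3 and solve for the c_i.
Solving this 3x3 system gives c = (-1, -2, -1).
Check: -g1 - 2g2 - g3 = (-1, 2, 0).

(-1, -2, -1)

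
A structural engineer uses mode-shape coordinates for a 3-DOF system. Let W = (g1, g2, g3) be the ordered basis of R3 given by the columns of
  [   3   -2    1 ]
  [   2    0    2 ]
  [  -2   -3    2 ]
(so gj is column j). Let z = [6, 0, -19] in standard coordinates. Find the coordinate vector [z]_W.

[4, 1, -4]

[z]_W is the unique c with M c = z, where M has columns g1, ..., g3.
Solving this 3x3 system gives c = (4, 1, -4).
Check: 4g1 + g2 - 4g3 = [6, 0, -19].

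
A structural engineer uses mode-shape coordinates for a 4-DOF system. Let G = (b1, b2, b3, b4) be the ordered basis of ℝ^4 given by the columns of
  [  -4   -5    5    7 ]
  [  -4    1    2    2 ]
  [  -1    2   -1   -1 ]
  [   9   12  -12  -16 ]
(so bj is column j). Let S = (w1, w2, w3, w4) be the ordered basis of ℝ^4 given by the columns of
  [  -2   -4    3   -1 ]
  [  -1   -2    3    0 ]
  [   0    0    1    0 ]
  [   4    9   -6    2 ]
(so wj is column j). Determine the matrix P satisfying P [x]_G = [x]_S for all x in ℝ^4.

Let M have columns bj and N have columns wj. Then for every x, N [x]_S = x = M [x]_G, so P = N^(-1) M.
Since det N = 1, N^(-1) has integer entries; multiplying gives P = [[-1, 1, -1, -1], [1, 2, -2, -2], [-1, 2, -1, -1], [-1, 1, 2, 0]].

[[-1, 1, -1, -1], [1, 2, -2, -2], [-1, 2, -1, -1], [-1, 1, 2, 0]]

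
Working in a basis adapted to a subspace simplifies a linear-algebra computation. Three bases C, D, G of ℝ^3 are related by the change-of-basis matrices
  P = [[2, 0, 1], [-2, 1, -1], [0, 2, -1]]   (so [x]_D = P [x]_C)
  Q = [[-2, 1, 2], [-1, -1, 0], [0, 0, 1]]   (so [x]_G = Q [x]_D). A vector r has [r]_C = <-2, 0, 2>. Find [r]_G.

<2, 0, -2>

Composing the changes, [r]_G = Q P [r]_C.
Q P = [[-6, 5, -5], [0, -1, 0], [0, 2, -1]]; applying this to <-2, 0, 2> gives <2, 0, -2>.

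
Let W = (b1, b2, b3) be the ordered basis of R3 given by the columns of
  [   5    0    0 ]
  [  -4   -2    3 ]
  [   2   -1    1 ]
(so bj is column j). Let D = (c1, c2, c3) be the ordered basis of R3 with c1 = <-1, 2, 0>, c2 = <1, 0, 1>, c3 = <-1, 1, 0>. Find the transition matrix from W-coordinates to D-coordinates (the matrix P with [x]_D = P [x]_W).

Column j of P is [bj]_D, since P maps W-coordinates to D-coordinates.
Expressing b1 in D: b1 = -c1 + 2c2 - 2c3, so column 1 of P is <-1, 2, -2>.
Doing the same for each bj gives P = [[-1, -1, 2], [2, -1, 1], [-2, 0, -1]].

[[-1, -1, 2], [2, -1, 1], [-2, 0, -1]]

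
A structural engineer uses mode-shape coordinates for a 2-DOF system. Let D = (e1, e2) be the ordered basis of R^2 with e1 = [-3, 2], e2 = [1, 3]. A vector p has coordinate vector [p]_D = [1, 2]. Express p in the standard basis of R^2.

[-1, 8]

The coordinates say p = e1 + 2e2; adding the scaled basis vectors gives [-1, 8].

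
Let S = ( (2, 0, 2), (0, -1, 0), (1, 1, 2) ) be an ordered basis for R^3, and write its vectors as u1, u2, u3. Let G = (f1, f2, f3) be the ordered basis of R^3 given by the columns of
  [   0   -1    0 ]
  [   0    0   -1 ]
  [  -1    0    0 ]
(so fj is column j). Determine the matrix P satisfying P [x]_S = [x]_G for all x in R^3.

Let M have columns uj and N have columns fj. Then for every x, N [x]_G = x = M [x]_S, so P = N^(-1) M.
Since det N = -1, N^(-1) has integer entries; multiplying gives P = [[-2, 0, -2], [-2, 0, -1], [0, 1, -1]].

[[-2, 0, -2], [-2, 0, -1], [0, 1, -1]]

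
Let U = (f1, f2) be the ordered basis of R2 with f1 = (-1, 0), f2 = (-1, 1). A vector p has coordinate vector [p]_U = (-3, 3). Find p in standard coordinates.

The coordinates say p = -3f1 + 3f2; adding the scaled basis vectors gives (0, 3).

(0, 3)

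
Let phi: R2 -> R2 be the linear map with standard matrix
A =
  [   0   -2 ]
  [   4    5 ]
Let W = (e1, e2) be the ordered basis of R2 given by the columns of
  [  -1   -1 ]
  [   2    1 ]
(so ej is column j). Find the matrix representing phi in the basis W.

[[2, -1], [2, 3]]

The j-th column of [phi]_W is [phi(ej)]_W.
phi(e1) = A e1 = (-4, 6) = 2e1 + 2e2, so column 1 is (2, 2).
Repeating for e2 and assembling the columns gives [[2, -1], [2, 3]].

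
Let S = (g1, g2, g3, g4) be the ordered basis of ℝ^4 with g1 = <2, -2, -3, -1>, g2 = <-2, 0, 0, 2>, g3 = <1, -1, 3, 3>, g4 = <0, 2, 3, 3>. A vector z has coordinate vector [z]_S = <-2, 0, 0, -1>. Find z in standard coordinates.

The coordinates say z = -2g1 + 0·g2 + 0·g3 - g4; adding the scaled basis vectors gives <-4, 2, 3, -1>.

<-4, 2, 3, -1>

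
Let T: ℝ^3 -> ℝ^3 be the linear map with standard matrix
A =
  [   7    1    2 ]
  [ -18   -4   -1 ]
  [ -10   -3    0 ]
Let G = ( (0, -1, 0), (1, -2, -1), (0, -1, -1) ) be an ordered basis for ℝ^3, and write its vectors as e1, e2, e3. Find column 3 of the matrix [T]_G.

(1, -3, 0)

Compute T(e3) = A e3 = (-3, 5, 3) in standard coordinates.
Then write this in G-coordinates: solve for y in y_1 e1 + ... + y_3 e3 = (-3, 5, 3).
This gives y = (1, -3, 0), which is column 3 of [T]_G.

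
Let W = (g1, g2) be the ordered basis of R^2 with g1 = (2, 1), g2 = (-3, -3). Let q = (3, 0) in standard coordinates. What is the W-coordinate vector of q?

(3, 1)

[q]_W is the unique c with M c = q, where M has columns g1, g2.
System: 2c_1 - 3c_2 = 3, c_1 - 3c_2 = 0; solving gives c_1 = 3, c_2 = 1.
Check: 3g1 + g2 = (3, 0).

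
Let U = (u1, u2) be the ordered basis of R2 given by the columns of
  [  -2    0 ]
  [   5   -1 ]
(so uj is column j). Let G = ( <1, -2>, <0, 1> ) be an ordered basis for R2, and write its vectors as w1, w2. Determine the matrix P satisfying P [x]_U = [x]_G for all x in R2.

Column j of P is [uj]_G, since P maps U-coordinates to G-coordinates.
Expressing u1 in G: u1 = -2w1 + w2, so column 1 of P is <-2, 1>.
Doing the same for each uj gives P = [[-2, 0], [1, -1]].

[[-2, 0], [1, -1]]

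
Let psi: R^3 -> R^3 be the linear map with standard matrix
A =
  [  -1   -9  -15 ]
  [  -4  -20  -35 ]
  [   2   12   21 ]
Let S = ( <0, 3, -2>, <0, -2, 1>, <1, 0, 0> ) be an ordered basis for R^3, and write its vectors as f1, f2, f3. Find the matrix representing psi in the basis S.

The j-th column of [psi]_S is [psi(fj)]_S.
psi(f1) = A f1 = <3, 10, -6> = 2f1 - 2f2 + 3f3, so column 1 is <2, -2, 3>.
Repeating for f2, f3 and assembling the columns gives [[2, 1, 0], [-2, -1, 2], [3, 3, -1]].

[[2, 1, 0], [-2, -1, 2], [3, 3, -1]]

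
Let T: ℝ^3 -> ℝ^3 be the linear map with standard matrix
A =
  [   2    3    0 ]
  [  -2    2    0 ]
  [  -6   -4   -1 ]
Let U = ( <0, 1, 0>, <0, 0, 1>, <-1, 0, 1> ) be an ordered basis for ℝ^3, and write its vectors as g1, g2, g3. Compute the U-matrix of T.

Let P have columns g1, ..., g3. Then [T]_U = P^(-1) A P.
Here det P = -1, so P^(-1) is integer; computing A P first and then P^(-1)(A P) gives [[2, 0, 2], [-1, -1, 3], [-3, 0, 2]].

[[2, 0, 2], [-1, -1, 3], [-3, 0, 2]]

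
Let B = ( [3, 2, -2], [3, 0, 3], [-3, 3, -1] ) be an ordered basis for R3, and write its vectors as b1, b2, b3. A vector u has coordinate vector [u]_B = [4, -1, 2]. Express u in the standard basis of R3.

[3, 14, -13]

The coordinates say u = 4b1 - b2 + 2b3; adding the scaled basis vectors gives [3, 14, -13].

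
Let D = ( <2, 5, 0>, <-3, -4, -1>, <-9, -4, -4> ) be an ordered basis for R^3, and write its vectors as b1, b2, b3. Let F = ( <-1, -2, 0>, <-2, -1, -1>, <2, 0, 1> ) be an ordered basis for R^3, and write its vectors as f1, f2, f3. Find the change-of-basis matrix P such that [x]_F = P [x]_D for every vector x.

Let M have columns bj and N have columns fj. Then for every x, N [x]_F = x = M [x]_D, so P = N^(-1) M.
Since det N = 1, N^(-1) has integer entries; multiplying gives P = [[-2, 1, 1], [-1, 2, 2], [-1, 1, -2]].

[[-2, 1, 1], [-1, 2, 2], [-1, 1, -2]]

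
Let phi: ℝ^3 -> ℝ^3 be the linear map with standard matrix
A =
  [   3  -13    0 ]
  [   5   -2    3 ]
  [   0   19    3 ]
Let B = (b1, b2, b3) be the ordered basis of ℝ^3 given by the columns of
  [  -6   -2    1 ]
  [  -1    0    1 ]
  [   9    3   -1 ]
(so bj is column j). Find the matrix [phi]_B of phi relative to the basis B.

The j-th column of [phi]_B is [phi(bj)]_B.
phi(b1) = A b1 = <-5, -1, 8> = 2b1 - 3b2 + b3, so column 1 is <2, -3, 1>.
Repeating for b2, b3 and assembling the columns gives [[2, 1, 2], [-3, 0, 0], [1, 0, 2]].

[[2, 1, 2], [-3, 0, 0], [1, 0, 2]]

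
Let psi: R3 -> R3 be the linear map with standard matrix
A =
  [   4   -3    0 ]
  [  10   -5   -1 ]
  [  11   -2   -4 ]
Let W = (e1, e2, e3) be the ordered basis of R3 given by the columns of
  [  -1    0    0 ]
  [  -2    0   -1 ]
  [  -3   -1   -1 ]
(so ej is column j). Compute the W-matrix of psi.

[[-2, 0, -3], [0, -3, 3], [1, -1, 0]]

With P the matrix whose columns are e1, ..., e3, [psi]_W = P^(-1) A P.
Column by column: psi(e1) = A e1 = [2, 3, 5]; its W-coordinates [-2, 0, 1] give column 1.
Continuing for each basis vector yields [psi]_W = [[-2, 0, -3], [0, -3, 3], [1, -1, 0]].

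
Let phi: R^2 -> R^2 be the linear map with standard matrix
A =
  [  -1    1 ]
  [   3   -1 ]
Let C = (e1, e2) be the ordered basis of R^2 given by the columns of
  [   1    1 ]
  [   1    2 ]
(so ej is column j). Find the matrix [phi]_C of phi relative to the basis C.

The j-th column of [phi]_C is [phi(ej)]_C.
phi(e1) = A e1 = <0, 2> = -2e1 + 2e2, so column 1 is <-2, 2>.
Repeating for e2 and assembling the columns gives [[-2, 1], [2, 0]].

[[-2, 1], [2, 0]]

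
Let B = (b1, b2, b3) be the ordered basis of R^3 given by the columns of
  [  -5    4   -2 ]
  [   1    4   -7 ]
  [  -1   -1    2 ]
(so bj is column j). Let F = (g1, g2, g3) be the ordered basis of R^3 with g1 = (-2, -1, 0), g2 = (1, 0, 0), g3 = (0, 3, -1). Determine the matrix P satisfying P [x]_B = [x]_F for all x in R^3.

[[2, -1, 1], [-1, 2, 0], [1, 1, -2]]

Take x = bj: its B-coordinates are the j-th standard unit vector, so P e_j — column j of P — equals [bj]_F.
b1 = 2g1 - g2 + g3, giving column 1 = (2, -1, 1); repeating for each j gives P = [[2, -1, 1], [-1, 2, 0], [1, 1, -2]].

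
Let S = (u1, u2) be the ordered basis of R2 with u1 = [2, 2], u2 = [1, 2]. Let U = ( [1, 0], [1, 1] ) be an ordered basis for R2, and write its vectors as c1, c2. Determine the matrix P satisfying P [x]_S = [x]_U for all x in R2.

Column j of P is [uj]_U, since P maps S-coordinates to U-coordinates.
Expressing u1 in U: u1 = 0·c1 + 2c2, so column 1 of P is [0, 2].
Doing the same for each uj gives P = [[0, -1], [2, 2]].

[[0, -1], [2, 2]]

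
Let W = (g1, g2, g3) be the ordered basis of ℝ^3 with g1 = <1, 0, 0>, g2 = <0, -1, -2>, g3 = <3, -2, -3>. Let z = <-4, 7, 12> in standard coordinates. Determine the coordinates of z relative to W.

Write z = c_1 g1 + ... + c_3 g3 and solve for the c_i.
Row-reducing the augmented matrix [M | z] gives c = (2, -3, -2).
Check: 2g1 - 3g2 - 2g3 = <-4, 7, 12>.

<2, -3, -2>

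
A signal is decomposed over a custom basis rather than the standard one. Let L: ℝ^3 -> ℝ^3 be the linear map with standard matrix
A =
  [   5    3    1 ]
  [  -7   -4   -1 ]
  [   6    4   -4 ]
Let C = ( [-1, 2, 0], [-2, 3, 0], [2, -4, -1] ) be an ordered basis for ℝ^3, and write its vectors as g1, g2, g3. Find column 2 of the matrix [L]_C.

[1, 0, 0]

Column 2 of [L]_C is the C-coordinate vector of L(g2).
In standard coordinates L(g2) = A g2 = [-1, 2, 0].
Converting to C: [-1, 2, 0] = g1 + 0·g2 + 0·g3, so the coordinate vector is [1, 0, 0].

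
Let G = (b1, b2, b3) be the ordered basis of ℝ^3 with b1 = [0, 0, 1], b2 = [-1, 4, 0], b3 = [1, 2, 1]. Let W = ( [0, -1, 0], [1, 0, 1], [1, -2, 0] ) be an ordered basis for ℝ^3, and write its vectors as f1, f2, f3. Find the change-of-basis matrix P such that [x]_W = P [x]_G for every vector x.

[[2, -2, -2], [1, 0, 1], [-1, -1, 0]]

Let M have columns bj and N have columns fj. Then for every x, N [x]_W = x = M [x]_G, so P = N^(-1) M.
Since det N = -1, N^(-1) has integer entries; multiplying gives P = [[2, -2, -2], [1, 0, 1], [-1, -1, 0]].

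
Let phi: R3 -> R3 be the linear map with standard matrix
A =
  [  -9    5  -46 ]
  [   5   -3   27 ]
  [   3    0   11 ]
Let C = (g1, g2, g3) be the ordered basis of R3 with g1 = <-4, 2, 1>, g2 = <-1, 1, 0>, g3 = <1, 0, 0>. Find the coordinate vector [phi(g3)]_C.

<3, -1, 2>

Column 3 of [phi]_C is the C-coordinate vector of phi(g3).
In standard coordinates phi(g3) = A g3 = <-9, 5, 3>.
Converting to C: <-9, 5, 3> = 3g1 - g2 + 2g3, so the coordinate vector is <3, -1, 2>.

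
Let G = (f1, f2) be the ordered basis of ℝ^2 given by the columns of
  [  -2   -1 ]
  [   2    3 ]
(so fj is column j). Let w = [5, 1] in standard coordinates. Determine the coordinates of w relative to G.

[-4, 3]

Write w = c_1 f1 + c_2 f2 and solve for the c_i.
System: -2c_1 - c_2 = 5, 2c_1 + 3c_2 = 1; solving gives c_1 = -4, c_2 = 3.
Check: -4f1 + 3f2 = [5, 1].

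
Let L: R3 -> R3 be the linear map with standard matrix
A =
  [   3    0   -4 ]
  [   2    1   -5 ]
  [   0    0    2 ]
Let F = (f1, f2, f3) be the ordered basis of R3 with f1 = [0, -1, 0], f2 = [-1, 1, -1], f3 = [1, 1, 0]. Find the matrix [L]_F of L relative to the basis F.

The j-th column of [L]_F is [L(fj)]_F.
L(f1) = A f1 = [0, -1, 0] = f1 + 0·f2 + 0·f3, so column 1 is [1, 0, 0].
Repeating for f2, f3 and assembling the columns gives [[1, 1, 0], [0, 2, 0], [0, 3, 3]].

[[1, 1, 0], [0, 2, 0], [0, 3, 3]]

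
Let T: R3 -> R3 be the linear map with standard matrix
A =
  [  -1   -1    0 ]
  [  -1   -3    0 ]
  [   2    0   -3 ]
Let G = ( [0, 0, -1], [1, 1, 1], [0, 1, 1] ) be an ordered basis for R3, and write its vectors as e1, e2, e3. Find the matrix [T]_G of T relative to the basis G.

[[-3, -3, 0], [0, -2, -1], [0, -2, -2]]

The j-th column of [T]_G is [T(ej)]_G.
T(e1) = A e1 = [0, 0, 3] = -3e1 + 0·e2 + 0·e3, so column 1 is [-3, 0, 0].
Repeating for e2, e3 and assembling the columns gives [[-3, -3, 0], [0, -2, -1], [0, -2, -2]].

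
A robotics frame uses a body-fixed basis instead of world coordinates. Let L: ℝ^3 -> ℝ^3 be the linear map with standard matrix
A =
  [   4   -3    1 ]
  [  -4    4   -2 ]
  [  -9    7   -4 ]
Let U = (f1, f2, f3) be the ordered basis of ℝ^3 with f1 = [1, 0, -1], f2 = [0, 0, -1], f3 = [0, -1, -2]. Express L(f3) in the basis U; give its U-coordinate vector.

Compute L(f3) = A f3 = [1, 0, 1] in standard coordinates.
Then write this in U-coordinates: solve for y in y_1 f1 + ... + y_3 f3 = [1, 0, 1].
This gives y = [1, -2, 0], which is column 3 of [L]_U.

[1, -2, 0]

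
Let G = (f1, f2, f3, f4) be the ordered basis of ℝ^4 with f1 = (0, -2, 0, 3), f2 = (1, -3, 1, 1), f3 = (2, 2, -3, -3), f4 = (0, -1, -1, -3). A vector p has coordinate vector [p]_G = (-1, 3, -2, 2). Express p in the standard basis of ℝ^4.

(-1, -13, 7, 0)

The coordinates say p = -f1 + 3f2 - 2f3 + 2f4; adding the scaled basis vectors gives (-1, -13, 7, 0).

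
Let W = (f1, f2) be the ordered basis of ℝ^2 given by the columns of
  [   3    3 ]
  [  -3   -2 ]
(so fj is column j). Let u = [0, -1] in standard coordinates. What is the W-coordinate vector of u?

Write u = c_1 f1 + c_2 f2 and solve for the c_i.
System: 3c_1 + 3c_2 = 0, -3c_1 - 2c_2 = -1; solving gives c_1 = 1, c_2 = -1.
Check: f1 - f2 = [0, -1].

[1, -1]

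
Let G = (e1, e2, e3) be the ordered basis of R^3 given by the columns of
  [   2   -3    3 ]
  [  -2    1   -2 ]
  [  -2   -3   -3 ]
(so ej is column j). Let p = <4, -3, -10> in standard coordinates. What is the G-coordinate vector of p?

<-1, 1, 3>

[p]_G is the unique c with M c = p, where M has columns e1, ..., e3.
Solving this 3x3 system gives c = (-1, 1, 3).
Check: -e1 + e2 + 3e3 = <4, -3, -10>.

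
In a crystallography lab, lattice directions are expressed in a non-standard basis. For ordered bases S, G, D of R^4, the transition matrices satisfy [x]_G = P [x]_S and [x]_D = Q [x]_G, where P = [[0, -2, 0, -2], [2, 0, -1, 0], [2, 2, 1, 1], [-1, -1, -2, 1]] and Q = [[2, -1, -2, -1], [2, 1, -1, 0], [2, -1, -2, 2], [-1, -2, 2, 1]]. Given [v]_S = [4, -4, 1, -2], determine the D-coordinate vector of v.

[23, 32, 11, -32]

Apply P to get G-coordinates [12, 7, -1, -4], then Q to get D-coordinates.
The result is [v]_D = [23, 32, 11, -32].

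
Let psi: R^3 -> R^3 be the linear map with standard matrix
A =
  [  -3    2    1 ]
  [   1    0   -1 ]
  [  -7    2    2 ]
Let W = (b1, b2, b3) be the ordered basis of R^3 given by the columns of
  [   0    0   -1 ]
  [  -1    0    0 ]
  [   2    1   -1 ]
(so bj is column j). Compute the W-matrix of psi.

The j-th column of [psi]_W is [psi(bj)]_W.
psi(b1) = A b1 = <0, -2, 2> = 2b1 - 2b2 + 0·b3, so column 1 is <2, -2, 0>.
Repeating for b2, b3 and assembling the columns gives [[2, 1, 0], [-2, -1, 3], [0, -1, -2]].

[[2, 1, 0], [-2, -1, 3], [0, -1, -2]]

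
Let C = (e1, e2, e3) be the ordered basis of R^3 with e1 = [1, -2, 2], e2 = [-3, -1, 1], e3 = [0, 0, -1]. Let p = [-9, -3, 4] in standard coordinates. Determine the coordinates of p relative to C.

We seek scalars with c_1 e1 + ... + c_3 e3 = p; equivalently solve M c = p where the columns of M are e1, ..., e3.
Gaussian elimination on [M | p] yields c = (0, 3, -1).
Check: 0·e1 + 3e2 - e3 = [-9, -3, 4].

[0, 3, -1]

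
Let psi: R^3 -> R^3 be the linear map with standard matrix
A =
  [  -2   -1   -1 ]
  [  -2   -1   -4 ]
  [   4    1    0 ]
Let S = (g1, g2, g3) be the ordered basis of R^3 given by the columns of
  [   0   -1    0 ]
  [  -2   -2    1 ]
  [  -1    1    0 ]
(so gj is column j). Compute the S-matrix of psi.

[[-1, 3, 0], [-3, -3, 1], [-2, 0, 1]]

The j-th column of [psi]_S is [psi(gj)]_S.
psi(g1) = A g1 = (3, 6, -2) = -g1 - 3g2 - 2g3, so column 1 is (-1, -3, -2).
Repeating for g2, g3 and assembling the columns gives [[-1, 3, 0], [-3, -3, 1], [-2, 0, 1]].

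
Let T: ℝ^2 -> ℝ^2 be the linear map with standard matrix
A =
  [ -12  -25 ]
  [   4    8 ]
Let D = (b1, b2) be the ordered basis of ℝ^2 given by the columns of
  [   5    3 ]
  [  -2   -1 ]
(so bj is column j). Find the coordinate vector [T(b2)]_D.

Compute T(b2) = A b2 = [-11, 4] in standard coordinates.
Then write this in D-coordinates: solve for y in y_1 b1 + y_2 b2 = [-11, 4].
This gives y = [-1, -2], which is column 2 of [T]_D.

[-1, -2]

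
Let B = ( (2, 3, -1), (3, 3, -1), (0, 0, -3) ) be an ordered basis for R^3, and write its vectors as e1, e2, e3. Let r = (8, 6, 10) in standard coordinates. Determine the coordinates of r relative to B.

Write r = c_1 e1 + ... + c_3 e3 and solve for the c_i.
Row-reducing the augmented matrix [M | r] gives c = (-2, 4, -4).
Check: -2e1 + 4e2 - 4e3 = (8, 6, 10).

(-2, 4, -4)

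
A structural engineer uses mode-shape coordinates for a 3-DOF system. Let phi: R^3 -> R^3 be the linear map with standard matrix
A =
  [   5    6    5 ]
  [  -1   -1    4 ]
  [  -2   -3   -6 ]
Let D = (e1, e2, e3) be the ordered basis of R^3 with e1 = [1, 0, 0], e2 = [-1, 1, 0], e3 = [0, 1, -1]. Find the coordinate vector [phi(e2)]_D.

Compute phi(e2) = A e2 = [1, 0, -1] in standard coordinates.
Then write this in D-coordinates: solve for y in y_1 e1 + ... + y_3 e3 = [1, 0, -1].
This gives y = [0, -1, 1], which is column 2 of [phi]_D.

[0, -1, 1]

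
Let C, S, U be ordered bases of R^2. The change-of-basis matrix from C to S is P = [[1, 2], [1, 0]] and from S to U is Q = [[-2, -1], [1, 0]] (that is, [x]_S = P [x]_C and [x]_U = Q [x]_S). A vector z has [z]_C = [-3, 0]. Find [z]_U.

First [z]_S = P [z]_C = [-3, -3].
Then [z]_U = Q [z]_S = [9, -3].

[9, -3]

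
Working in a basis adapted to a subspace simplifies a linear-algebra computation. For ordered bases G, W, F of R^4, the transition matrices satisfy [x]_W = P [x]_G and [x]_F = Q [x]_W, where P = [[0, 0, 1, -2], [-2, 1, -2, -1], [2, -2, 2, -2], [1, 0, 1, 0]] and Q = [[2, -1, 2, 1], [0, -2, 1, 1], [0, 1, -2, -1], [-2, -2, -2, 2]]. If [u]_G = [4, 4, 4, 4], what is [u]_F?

[16, 40, -24, 56]

Composing the changes, [u]_F = Q P [u]_G.
Q P = [[7, -5, 9, -7], [7, -4, 7, 0], [-7, 5, -7, 3], [2, 2, 0, 10]]; applying this to [4, 4, 4, 4] gives [16, 40, -24, 56].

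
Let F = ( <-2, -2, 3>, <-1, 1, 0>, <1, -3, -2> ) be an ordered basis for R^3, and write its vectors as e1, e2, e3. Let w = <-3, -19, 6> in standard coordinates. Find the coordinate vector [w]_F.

We seek scalars with c_1 e1 + ... + c_3 e3 = w; equivalently solve M c = w where the columns of M are e1, ..., e3.
Solving this 3x3 system gives c = (4, -2, 3).
Check: 4e1 - 2e2 + 3e3 = <-3, -19, 6>.

<4, -2, 3>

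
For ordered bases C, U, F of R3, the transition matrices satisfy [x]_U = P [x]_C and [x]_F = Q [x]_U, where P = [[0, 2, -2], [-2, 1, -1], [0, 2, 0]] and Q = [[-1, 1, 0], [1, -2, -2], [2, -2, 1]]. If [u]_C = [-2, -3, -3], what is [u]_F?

First [u]_U = P [u]_C = [0, 4, -6].
Then [u]_F = Q [u]_U = [4, 4, -14].

[4, 4, -14]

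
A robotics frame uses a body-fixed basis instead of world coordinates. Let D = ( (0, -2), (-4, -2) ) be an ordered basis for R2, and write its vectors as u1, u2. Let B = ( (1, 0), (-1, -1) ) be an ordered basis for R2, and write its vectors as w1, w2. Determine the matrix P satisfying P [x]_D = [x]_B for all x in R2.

[[2, -2], [2, 2]]

Let M have columns uj and N have columns wj. Then for every x, N [x]_B = x = M [x]_D, so P = N^(-1) M.
Since det N = -1, N^(-1) has integer entries; multiplying gives P = [[2, -2], [2, 2]].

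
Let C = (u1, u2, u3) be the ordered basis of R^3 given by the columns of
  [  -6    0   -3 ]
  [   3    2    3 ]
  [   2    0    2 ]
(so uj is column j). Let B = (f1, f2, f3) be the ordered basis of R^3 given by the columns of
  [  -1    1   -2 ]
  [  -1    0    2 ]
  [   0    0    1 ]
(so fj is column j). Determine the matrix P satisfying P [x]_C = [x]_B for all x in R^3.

Take x = uj: its C-coordinates are the j-th standard unit vector, so P e_j — column j of P — equals [uj]_B.
u1 = f1 - f2 + 2f3, giving column 1 = [1, -1, 2]; repeating for each j gives P = [[1, -2, 1], [-1, -2, 2], [2, 0, 2]].

[[1, -2, 1], [-1, -2, 2], [2, 0, 2]]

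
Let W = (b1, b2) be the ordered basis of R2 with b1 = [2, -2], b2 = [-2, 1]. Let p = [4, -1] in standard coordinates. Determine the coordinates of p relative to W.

[-1, -3]

Write p = c_1 b1 + c_2 b2 and solve for the c_i.
System: 2c_1 - 2c_2 = 4, -2c_1 + c_2 = -1; solving gives c_1 = -1, c_2 = -3.
Check: -b1 - 3b2 = [4, -1].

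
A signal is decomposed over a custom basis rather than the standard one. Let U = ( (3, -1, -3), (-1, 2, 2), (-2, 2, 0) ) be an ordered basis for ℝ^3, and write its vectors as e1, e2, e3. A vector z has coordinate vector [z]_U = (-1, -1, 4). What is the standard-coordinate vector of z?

(-10, 7, 1)

The coordinates say z = -e1 - e2 + 4e3; adding the scaled basis vectors gives (-10, 7, 1).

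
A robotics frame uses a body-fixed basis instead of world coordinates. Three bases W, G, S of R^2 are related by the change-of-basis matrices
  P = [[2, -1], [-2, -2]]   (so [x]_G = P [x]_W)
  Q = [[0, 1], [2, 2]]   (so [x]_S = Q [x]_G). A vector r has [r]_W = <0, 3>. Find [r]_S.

Apply P to get G-coordinates <-3, -6>, then Q to get S-coordinates.
The result is [r]_S = <-6, -18>.

<-6, -18>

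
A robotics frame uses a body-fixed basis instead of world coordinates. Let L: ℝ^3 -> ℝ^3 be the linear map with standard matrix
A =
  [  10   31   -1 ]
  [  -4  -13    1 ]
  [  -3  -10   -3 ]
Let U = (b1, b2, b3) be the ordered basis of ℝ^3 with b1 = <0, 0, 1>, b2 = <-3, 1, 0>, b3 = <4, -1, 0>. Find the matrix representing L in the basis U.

[[-3, -1, -2], [3, -3, -3], [2, -2, 0]]

With P the matrix whose columns are b1, ..., b3, [L]_U = P^(-1) A P.
Column by column: L(b1) = A b1 = <-1, 1, -3>; its U-coordinates <-3, 3, 2> give column 1.
Continuing for each basis vector yields [L]_U = [[-3, -1, -2], [3, -3, -3], [2, -2, 0]].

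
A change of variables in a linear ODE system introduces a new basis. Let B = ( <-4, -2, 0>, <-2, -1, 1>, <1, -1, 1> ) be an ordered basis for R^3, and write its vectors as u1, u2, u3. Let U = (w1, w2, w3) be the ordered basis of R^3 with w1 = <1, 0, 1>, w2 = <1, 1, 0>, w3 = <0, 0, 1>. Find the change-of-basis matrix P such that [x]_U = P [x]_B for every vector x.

[[-2, -1, 2], [-2, -1, -1], [2, 2, -1]]

Take x = uj: its B-coordinates are the j-th standard unit vector, so P e_j — column j of P — equals [uj]_U.
u1 = -2w1 - 2w2 + 2w3, giving column 1 = <-2, -2, 2>; repeating for each j gives P = [[-2, -1, 2], [-2, -1, -1], [2, 2, -1]].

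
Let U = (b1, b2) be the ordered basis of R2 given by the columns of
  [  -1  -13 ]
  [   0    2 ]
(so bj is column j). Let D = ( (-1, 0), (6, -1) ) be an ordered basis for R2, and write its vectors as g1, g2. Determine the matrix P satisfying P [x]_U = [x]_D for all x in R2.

[[1, 1], [0, -2]]

Take x = bj: its U-coordinates are the j-th standard unit vector, so P e_j — column j of P — equals [bj]_D.
b1 = g1 + 0·g2, giving column 1 = (1, 0); repeating for each j gives P = [[1, 1], [0, -2]].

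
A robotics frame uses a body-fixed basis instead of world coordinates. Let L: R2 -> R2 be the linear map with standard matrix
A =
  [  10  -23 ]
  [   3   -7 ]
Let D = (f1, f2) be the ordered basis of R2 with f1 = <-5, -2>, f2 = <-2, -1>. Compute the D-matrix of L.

With P the matrix whose columns are f1, f2, [L]_D = P^(-1) A P.
Column by column: L(f1) = A f1 = <-4, -1>; its D-coordinates <2, -3> give column 1.
Continuing for each basis vector yields [L]_D = [[2, -1], [-3, 1]].

[[2, -1], [-3, 1]]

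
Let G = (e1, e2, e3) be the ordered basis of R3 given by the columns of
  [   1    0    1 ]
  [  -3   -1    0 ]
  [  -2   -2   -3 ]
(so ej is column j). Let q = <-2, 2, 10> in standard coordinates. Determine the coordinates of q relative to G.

<0, -2, -2>

[q]_G is the unique c with M c = q, where M has columns e1, ..., e3.
Row-reducing the augmented matrix [M | q] gives c = (0, -2, -2).
Check: 0·e1 - 2e2 - 2e3 = <-2, 2, 10>.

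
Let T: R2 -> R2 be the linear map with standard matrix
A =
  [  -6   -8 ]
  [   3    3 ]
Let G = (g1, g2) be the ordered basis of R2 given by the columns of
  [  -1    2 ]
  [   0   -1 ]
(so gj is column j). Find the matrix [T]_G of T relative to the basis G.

The j-th column of [T]_G is [T(gj)]_G.
T(g1) = A g1 = [6, -3] = 0·g1 + 3g2, so column 1 is [0, 3].
Repeating for g2 and assembling the columns gives [[0, -2], [3, -3]].

[[0, -2], [3, -3]]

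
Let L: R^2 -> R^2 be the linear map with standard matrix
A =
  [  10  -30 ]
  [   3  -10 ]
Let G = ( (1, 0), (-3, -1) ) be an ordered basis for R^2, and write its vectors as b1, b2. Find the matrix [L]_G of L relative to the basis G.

[[1, -3], [-3, -1]]

With P the matrix whose columns are b1, b2, [L]_G = P^(-1) A P.
Column by column: L(b1) = A b1 = (10, 3); its G-coordinates (1, -3) give column 1.
Continuing for each basis vector yields [L]_G = [[1, -3], [-3, -1]].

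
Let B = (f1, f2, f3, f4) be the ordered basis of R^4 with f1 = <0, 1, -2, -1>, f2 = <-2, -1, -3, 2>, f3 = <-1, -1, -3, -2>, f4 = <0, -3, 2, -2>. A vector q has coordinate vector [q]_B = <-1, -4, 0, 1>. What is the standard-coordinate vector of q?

The coordinates say q = -f1 - 4f2 + 0·f3 + f4; adding the scaled basis vectors gives <8, 0, 16, -9>.

<8, 0, 16, -9>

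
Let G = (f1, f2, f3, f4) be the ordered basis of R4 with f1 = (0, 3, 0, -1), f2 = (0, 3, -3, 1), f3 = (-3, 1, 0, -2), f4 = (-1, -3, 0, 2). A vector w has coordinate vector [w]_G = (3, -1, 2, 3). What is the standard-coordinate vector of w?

(-9, -1, 3, -2)

The coordinates say w = 3f1 - f2 + 2f3 + 3f4; adding the scaled basis vectors gives (-9, -1, 3, -2).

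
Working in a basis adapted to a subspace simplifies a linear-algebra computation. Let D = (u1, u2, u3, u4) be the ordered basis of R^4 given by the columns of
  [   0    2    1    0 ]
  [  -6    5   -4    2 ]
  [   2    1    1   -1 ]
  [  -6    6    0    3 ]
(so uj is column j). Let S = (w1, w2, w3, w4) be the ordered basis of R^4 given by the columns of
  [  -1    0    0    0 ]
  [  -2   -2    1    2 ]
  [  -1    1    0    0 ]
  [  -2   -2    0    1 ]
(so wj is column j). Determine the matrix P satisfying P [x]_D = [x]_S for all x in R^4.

Take x = uj: its D-coordinates are the j-th standard unit vector, so P e_j — column j of P — equals [uj]_S.
u1 = 0·w1 + 2w2 + 2w3 - 2w4, giving column 1 = [0, 2, 2, -2]; repeating for each j gives P = [[0, -2, -1, 0], [2, -1, 0, -1], [2, -1, -2, -2], [-2, 0, -2, 1]].

[[0, -2, -1, 0], [2, -1, 0, -1], [2, -1, -2, -2], [-2, 0, -2, 1]]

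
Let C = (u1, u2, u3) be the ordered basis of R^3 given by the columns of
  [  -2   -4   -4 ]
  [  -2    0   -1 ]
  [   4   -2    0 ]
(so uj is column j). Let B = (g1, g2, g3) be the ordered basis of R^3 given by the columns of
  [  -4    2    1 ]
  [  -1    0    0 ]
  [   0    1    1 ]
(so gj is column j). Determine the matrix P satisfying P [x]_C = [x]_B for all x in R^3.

Column j of P is [uj]_B, since P maps C-coordinates to B-coordinates.
Expressing u1 in B: u1 = 2g1 + 2g2 + 2g3, so column 1 of P is <2, 2, 2>.
Doing the same for each uj gives P = [[2, 0, 1], [2, -2, 0], [2, 0, 0]].

[[2, 0, 1], [2, -2, 0], [2, 0, 0]]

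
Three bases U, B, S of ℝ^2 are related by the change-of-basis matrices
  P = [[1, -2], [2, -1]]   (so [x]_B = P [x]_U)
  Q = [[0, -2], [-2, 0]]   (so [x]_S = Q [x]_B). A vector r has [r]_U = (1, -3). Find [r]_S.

(-10, -14)

Composing the changes, [r]_S = Q P [r]_U.
Q P = [[-4, 2], [-2, 4]]; applying this to (1, -3) gives (-10, -14).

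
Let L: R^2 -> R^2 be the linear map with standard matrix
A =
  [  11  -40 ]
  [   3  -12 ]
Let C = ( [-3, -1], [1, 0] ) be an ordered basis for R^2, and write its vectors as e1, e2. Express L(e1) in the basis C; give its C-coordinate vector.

Compute L(e1) = A e1 = [7, 3] in standard coordinates.
Then write this in C-coordinates: solve for y in y_1 e1 + y_2 e2 = [7, 3].
This gives y = [-3, -2], which is column 1 of [L]_C.

[-3, -2]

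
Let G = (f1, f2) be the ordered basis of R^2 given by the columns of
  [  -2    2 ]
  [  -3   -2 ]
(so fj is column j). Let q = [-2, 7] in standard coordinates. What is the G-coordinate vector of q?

[-1, -2]

We seek scalars with c_1 f1 + c_2 f2 = q; equivalently solve M c = q where the columns of M are f1, f2.
System: -2c_1 + 2c_2 = -2, -3c_1 - 2c_2 = 7; solving gives c_1 = -1, c_2 = -2.
Check: -f1 - 2f2 = [-2, 7].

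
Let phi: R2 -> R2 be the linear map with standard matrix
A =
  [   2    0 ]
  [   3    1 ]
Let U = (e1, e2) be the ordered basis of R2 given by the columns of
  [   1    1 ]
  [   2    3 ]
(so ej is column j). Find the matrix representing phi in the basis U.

Let P have columns e1, e2. Then [phi]_U = P^(-1) A P.
Here det P = 1, so P^(-1) is integer; computing A P first and then P^(-1)(A P) gives [[1, 0], [1, 2]].

[[1, 0], [1, 2]]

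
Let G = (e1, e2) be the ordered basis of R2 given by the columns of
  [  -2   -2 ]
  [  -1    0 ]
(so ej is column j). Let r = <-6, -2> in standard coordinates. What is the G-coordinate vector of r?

<2, 1>

We seek scalars with c_1 e1 + c_2 e2 = r; equivalently solve M c = r where the columns of M are e1, e2.
System: -2c_1 - 2c_2 = -6, -c_1 + 0c_2 = -2; solving gives c_1 = 2, c_2 = 1.
Check: 2e1 + e2 = <-6, -2>.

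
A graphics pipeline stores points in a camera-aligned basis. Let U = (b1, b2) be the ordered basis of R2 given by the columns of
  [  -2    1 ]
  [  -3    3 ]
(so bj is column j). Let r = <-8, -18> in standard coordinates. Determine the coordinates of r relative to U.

<2, -4>

We seek scalars with c_1 b1 + c_2 b2 = r; equivalently solve M c = r where the columns of M are b1, b2.
System: -2c_1 + c_2 = -8, -3c_1 + 3c_2 = -18; solving gives c_1 = 2, c_2 = -4.
Check: 2b1 - 4b2 = <-8, -18>.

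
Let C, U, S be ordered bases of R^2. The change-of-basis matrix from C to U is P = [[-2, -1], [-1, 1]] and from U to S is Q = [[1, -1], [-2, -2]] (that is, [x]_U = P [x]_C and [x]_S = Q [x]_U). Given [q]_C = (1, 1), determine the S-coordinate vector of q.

Composing the changes, [q]_S = Q P [q]_C.
Q P = [[-1, -2], [6, 0]]; applying this to (1, 1) gives (-3, 6).

(-3, 6)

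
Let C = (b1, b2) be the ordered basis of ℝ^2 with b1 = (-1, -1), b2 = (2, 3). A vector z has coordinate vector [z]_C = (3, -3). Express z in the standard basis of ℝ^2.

(-9, -12)

The coordinates say z = 3b1 - 3b2; adding the scaled basis vectors gives (-9, -12).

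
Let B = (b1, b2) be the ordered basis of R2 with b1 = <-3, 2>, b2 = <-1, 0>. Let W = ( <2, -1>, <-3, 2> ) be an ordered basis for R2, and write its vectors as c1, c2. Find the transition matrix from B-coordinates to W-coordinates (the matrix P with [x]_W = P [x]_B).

Let M have columns bj and N have columns cj. Then for every x, N [x]_W = x = M [x]_B, so P = N^(-1) M.
Since det N = 1, N^(-1) has integer entries; multiplying gives P = [[0, -2], [1, -1]].

[[0, -2], [1, -1]]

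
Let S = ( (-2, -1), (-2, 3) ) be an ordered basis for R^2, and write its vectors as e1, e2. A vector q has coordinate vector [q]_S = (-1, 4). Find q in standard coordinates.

(-6, 13)

q = M [q]_S, where M has columns e1, e2.
Carrying out the matrix-vector product, q = (-6, 13).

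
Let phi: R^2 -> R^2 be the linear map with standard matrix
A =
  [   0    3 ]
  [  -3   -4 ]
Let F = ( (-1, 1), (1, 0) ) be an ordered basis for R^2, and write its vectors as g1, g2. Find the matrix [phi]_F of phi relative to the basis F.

With P the matrix whose columns are g1, g2, [phi]_F = P^(-1) A P.
Column by column: phi(g1) = A g1 = (3, -1); its F-coordinates (-1, 2) give column 1.
Continuing for each basis vector yields [phi]_F = [[-1, -3], [2, -3]].

[[-1, -3], [2, -3]]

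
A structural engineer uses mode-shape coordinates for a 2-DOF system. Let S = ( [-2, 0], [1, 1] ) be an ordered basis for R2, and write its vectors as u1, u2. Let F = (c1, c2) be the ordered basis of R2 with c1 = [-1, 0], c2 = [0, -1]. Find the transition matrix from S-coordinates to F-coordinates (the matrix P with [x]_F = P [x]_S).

[[2, -1], [0, -1]]

Column j of P is [uj]_F, since P maps S-coordinates to F-coordinates.
Expressing u1 in F: u1 = 2c1 + 0·c2, so column 1 of P is [2, 0].
Doing the same for each uj gives P = [[2, -1], [0, -1]].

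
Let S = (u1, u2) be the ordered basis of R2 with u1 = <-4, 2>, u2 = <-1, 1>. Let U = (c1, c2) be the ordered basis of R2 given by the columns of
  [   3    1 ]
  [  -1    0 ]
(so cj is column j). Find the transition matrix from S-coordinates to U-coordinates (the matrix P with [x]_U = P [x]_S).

Let M have columns uj and N have columns cj. Then for every x, N [x]_U = x = M [x]_S, so P = N^(-1) M.
Since det N = 1, N^(-1) has integer entries; multiplying gives P = [[-2, -1], [2, 2]].

[[-2, -1], [2, 2]]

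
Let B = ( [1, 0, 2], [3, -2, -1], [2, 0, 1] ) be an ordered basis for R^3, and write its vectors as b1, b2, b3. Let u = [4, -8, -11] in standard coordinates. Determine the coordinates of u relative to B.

We seek scalars with c_1 b1 + ... + c_3 b3 = u; equivalently solve M c = u where the columns of M are b1, ..., b3.
Row-reducing the augmented matrix [M | u] gives c = (-2, 4, -3).
Check: -2b1 + 4b2 - 3b3 = [4, -8, -11].

[-2, 4, -3]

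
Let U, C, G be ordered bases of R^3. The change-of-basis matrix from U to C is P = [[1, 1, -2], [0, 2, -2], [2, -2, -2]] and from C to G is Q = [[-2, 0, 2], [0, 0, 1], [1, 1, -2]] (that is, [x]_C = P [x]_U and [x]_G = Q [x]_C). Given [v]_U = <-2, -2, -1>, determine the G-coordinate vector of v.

Apply P to get C-coordinates <-2, -2, 2>, then Q to get G-coordinates.
The result is [v]_G = <8, 2, -8>.

<8, 2, -8>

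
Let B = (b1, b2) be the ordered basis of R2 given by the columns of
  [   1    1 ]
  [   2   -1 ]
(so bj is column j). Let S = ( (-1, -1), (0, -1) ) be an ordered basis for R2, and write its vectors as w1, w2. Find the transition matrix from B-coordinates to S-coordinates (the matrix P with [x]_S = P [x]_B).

[[-1, -1], [-1, 2]]

Take x = bj: its B-coordinates are the j-th standard unit vector, so P e_j — column j of P — equals [bj]_S.
b1 = -w1 - w2, giving column 1 = (-1, -1); repeating for each j gives P = [[-1, -1], [-1, 2]].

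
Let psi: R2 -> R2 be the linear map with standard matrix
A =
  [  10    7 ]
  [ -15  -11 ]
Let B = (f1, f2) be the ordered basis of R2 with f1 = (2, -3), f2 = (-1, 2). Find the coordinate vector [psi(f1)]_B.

(1, 3)

Column 1 of [psi]_B is the B-coordinate vector of psi(f1).
In standard coordinates psi(f1) = A f1 = (-1, 3).
Converting to B: (-1, 3) = f1 + 3f2, so the coordinate vector is (1, 3).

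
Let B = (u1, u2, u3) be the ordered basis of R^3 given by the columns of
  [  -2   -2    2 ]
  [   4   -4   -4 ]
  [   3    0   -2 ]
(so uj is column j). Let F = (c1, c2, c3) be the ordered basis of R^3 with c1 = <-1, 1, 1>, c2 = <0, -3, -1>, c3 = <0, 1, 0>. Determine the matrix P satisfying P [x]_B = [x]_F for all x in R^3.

Let M have columns uj and N have columns cj. Then for every x, N [x]_F = x = M [x]_B, so P = N^(-1) M.
Since det N = -1, N^(-1) has integer entries; multiplying gives P = [[2, 2, -2], [-1, 2, 0], [-1, 0, -2]].

[[2, 2, -2], [-1, 2, 0], [-1, 0, -2]]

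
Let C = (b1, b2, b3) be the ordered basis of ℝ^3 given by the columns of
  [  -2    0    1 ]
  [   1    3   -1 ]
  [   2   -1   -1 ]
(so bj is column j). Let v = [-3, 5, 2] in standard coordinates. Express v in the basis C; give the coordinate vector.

[1, 1, -1]

Write v = c_1 b1 + ... + c_3 b3 and solve for the c_i.
Row-reducing the augmented matrix [M | v] gives c = (1, 1, -1).
Check: b1 + b2 - b3 = [-3, 5, 2].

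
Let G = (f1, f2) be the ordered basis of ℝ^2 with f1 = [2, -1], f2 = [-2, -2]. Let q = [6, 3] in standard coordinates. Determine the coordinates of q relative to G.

We seek scalars with c_1 f1 + c_2 f2 = q; equivalently solve M c = q where the columns of M are f1, f2.
System: 2c_1 - 2c_2 = 6, -c_1 - 2c_2 = 3; solving gives c_1 = 1, c_2 = -2.
Check: f1 - 2f2 = [6, 3].

[1, -2]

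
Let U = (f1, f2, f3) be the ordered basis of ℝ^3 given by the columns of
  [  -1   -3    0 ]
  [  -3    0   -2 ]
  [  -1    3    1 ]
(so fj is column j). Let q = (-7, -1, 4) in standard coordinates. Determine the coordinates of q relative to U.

(1, 2, -1)

[q]_U is the unique c with M c = q, where M has columns f1, ..., f3.
Row-reducing the augmented matrix [M | q] gives c = (1, 2, -1).
Check: f1 + 2f2 - f3 = (-7, -1, 4).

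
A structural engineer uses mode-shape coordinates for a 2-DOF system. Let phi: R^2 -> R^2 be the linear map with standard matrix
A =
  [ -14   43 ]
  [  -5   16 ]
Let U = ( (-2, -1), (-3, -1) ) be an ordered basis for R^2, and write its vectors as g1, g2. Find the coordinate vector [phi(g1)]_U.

Column 1 of [phi]_U is the U-coordinate vector of phi(g1).
In standard coordinates phi(g1) = A g1 = (-15, -6).
Converting to U: (-15, -6) = 3g1 + 3g2, so the coordinate vector is (3, 3).

(3, 3)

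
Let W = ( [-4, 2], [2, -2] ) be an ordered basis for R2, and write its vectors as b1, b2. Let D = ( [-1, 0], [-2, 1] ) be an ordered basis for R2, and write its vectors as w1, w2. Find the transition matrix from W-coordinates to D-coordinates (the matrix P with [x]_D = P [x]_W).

Take x = bj: its W-coordinates are the j-th standard unit vector, so P e_j — column j of P — equals [bj]_D.
b1 = 0·w1 + 2w2, giving column 1 = [0, 2]; repeating for each j gives P = [[0, 2], [2, -2]].

[[0, 2], [2, -2]]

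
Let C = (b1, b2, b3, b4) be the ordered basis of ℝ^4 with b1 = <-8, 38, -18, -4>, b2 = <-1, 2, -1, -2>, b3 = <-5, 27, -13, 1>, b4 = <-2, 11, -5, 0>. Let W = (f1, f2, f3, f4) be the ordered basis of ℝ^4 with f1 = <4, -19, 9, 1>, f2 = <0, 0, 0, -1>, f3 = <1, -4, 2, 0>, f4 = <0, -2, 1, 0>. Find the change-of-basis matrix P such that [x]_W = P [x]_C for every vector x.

[[-2, 0, -1, -1], [2, 2, -2, -1], [0, -1, -1, 2], [0, 1, -2, 0]]

Take x = bj: its C-coordinates are the j-th standard unit vector, so P e_j — column j of P — equals [bj]_W.
b1 = -2f1 + 2f2 + 0·f3 + 0·f4, giving column 1 = <-2, 2, 0, 0>; repeating for each j gives P = [[-2, 0, -1, -1], [2, 2, -2, -1], [0, -1, -1, 2], [0, 1, -2, 0]].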